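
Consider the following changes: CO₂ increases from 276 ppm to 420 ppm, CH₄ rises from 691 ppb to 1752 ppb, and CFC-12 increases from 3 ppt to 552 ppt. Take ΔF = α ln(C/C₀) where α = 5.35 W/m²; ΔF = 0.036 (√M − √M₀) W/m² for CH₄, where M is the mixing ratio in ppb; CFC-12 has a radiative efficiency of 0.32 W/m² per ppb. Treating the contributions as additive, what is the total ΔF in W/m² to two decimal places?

CO₂: 5.35 × ln(420/276) = 5.35 × ln(1.52174) = 5.35 × 0.41985 = 2.2462 W/m².
CH₄: 0.036 × (√1752 − √691) = 0.036 × (41.8569 − 26.2869) = 0.036 × 15.5700 = 0.5605 W/m².
CFC-12: Δ = 552 − 3 = 549 ppt = 0.549 ppb; ΔF = 0.32 × 0.549 = 0.1757 W/m².
Total ΔF = 2.2462 + 0.5605 + 0.1757 = 2.9824 W/m².

ΔF = 2.98 W/m²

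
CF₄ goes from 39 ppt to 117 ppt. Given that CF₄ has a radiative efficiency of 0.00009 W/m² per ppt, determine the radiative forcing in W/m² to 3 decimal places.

ΔF = 0.007 W/m²

CF₄: ΔF = 0.00009 × (117 − 39) = 0.00009 × 78 = 0.0070 W/m².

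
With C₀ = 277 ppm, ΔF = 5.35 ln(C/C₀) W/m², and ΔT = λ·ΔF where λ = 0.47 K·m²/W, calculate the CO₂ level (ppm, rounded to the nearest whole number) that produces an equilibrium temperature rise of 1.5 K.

Required forcing: ΔF = ΔT/λ = 1.5/0.47 = 3.1915 W/m².
Then ln(C/277) = ΔF/5.35 = 3.1915/5.35 = 0.59654.
So C = 277 × e^0.59654 = 277 × 1.81583 = 502.98 ppm.

C ≈ 503 ppm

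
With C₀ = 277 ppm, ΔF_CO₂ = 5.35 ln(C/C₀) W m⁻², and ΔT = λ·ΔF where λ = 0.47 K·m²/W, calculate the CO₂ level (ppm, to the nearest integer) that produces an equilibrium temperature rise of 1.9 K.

C ≈ 590 ppm

Required forcing: ΔF = ΔT/λ = 1.9/0.47 = 4.0426 W/m².
Then ln(C/277) = ΔF/5.35 = 4.0426/5.35 = 0.75563.
So C = 277 × e^0.75563 = 277 × 2.12895 = 589.72 ppm.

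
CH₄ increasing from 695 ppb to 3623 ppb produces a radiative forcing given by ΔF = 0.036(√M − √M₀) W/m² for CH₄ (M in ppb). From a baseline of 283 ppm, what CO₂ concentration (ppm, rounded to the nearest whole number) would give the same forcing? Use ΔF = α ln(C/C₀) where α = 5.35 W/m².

CH₄ forcing: 0.036 × (√3623 − √695) = 0.036 × (60.1914 − 26.3629) = 0.036 × 33.8285 = 1.21783 W/m².
Set 5.35 ln(C/283) = 1.21783: ln(C/283) = 1.21783/5.35 = 0.22763, so C = 283 × e^0.22763 = 283 × 1.25562 = 355.34 ppm.

C ≈ 355 ppm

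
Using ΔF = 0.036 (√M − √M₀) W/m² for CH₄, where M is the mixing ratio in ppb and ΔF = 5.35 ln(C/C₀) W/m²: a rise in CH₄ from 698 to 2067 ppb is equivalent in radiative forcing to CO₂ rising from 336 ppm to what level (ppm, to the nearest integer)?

CH₄ forcing: 0.036 × (√2067 − √698) = 0.036 × (45.4643 − 26.4197) = 0.036 × 19.0446 = 0.68561 W/m².
Set 5.35 ln(C/336) = 0.68561: ln(C/336) = 0.68561/5.35 = 0.12815, so C = 336 × e^0.12815 = 336 × 1.13672 = 381.94 ppm.

C ≈ 382 ppm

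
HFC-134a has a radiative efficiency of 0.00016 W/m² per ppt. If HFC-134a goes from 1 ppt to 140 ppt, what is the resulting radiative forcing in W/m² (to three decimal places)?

ΔF = 0.022 W/m²

HFC-134a: ΔF = 0.00016 × (140 − 1) = 0.00016 × 139 = 0.0222 W/m².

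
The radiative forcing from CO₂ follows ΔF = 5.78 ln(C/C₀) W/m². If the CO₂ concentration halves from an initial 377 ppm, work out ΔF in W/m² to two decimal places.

ΔF = 5.78 × ln(0.5) = 5.78 × -0.69315 = -4.0064 W/m².

ΔF = -4.01 W/m²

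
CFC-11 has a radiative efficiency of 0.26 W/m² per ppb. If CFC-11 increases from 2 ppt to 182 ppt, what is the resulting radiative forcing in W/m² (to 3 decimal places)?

CFC-11: Δ = 182 − 2 = 180 ppt = 0.180 ppb; ΔF = 0.26 × 0.180 = 0.0468 W/m².

ΔF = 0.047 W/m²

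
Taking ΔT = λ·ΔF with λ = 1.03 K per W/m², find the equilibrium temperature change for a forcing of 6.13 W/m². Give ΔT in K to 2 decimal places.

ΔT = 6.31 K

ΔT = λ ΔF = 1.03 × 6.13 = 6.3139 K.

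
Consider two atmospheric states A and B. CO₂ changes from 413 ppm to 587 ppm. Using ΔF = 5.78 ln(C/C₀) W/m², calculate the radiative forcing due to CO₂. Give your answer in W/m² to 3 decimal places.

ΔF = 2.032 W/m²

CO₂: 5.78 × ln(587/413) = 5.78 × ln(1.42131) = 5.78 × 0.35158 = 2.0321 W/m².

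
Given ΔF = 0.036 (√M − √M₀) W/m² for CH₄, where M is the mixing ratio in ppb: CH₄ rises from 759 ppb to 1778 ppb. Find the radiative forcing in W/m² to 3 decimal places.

ΔF = 0.526 W/m²

CH₄: 0.036 × (√1778 − √759) = 0.036 × (42.1663 − 27.5500) = 0.036 × 14.6163 = 0.5262 W/m².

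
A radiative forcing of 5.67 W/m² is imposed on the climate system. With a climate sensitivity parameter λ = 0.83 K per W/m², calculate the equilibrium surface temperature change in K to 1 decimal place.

ΔT = 4.7 K

ΔT = λ ΔF = 0.83 × 5.67 = 4.7061 K.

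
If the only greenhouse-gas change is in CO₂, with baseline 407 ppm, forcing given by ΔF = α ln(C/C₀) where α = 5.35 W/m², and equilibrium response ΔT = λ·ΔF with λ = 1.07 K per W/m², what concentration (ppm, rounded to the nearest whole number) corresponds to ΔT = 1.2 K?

Required forcing: ΔF = ΔT/λ = 1.2/1.07 = 1.1215 W/m².
Then ln(C/407) = ΔF/5.35 = 1.1215/5.35 = 0.20963.
So C = 407 × e^0.20963 = 407 × 1.23322 = 501.92 ppm.

C ≈ 502 ppm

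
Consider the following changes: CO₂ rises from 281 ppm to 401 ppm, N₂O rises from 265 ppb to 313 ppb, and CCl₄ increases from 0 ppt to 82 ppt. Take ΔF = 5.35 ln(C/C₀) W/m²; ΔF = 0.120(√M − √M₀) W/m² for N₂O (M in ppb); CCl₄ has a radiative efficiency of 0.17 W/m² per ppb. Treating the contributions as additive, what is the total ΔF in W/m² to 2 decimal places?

CO₂: 5.35 × ln(401/281) = 5.35 × ln(1.42705) = 5.35 × 0.35561 = 1.9025 W/m².
N₂O: 0.120 × (√313 − √265) = 0.120 × (17.6918 − 16.2788) = 0.120 × 1.4130 = 0.1696 W/m².
CCl₄: Δ = 82 − 0 = 82 ppt = 0.082 ppb; ΔF = 0.17 × 0.082 = 0.0139 W/m².
Total ΔF = 1.9025 + 0.1696 + 0.0139 = 2.0860 W/m².

ΔF = 2.09 W/m²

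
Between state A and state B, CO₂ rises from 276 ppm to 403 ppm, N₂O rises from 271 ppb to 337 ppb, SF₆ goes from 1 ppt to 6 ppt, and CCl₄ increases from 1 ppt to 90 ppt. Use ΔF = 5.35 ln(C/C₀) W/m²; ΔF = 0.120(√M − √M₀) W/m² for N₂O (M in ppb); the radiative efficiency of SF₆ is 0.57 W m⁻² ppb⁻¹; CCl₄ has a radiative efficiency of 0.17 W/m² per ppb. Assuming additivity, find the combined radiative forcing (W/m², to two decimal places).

CO₂: 5.35 × ln(403/276) = 5.35 × ln(1.46014) = 5.35 × 0.37853 = 2.0251 W/m².
N₂O: 0.120 × (√337 − √271) = 0.120 × (18.3576 − 16.4621) = 0.120 × 1.8955 = 0.2275 W/m².
SF₆: Δ = 6 − 1 = 5 ppt = 0.005 ppb; ΔF = 0.57 × 0.005 = 0.0029 W/m².
CCl₄: Δ = 90 − 1 = 89 ppt = 0.089 ppb; ΔF = 0.17 × 0.089 = 0.0151 W/m².
Total ΔF = 2.0251 + 0.2275 + 0.0029 + 0.0151 = 2.2706 W/m².

ΔF = 2.27 W/m²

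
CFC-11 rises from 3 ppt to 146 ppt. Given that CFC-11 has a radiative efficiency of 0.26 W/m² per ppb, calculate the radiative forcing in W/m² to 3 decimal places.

ΔF = 0.037 W/m²

CFC-11: Δ = 146 − 3 = 143 ppt = 0.143 ppb; ΔF = 0.26 × 0.143 = 0.0372 W/m².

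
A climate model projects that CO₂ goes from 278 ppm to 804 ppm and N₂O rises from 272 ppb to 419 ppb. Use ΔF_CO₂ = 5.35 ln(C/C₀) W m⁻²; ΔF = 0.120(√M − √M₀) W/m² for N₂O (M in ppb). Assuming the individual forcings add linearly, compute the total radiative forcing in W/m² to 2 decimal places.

CO₂: 5.35 × ln(804/278) = 5.35 × ln(2.89209) = 5.35 × 1.06198 = 5.6816 W/m².
N₂O: 0.120 × (√419 − √272) = 0.120 × (20.4695 − 16.4924) = 0.120 × 3.9771 = 0.4773 W/m².
Total ΔF = 5.6816 + 0.4773 = 6.1589 W/m².

ΔF = 6.16 W/m²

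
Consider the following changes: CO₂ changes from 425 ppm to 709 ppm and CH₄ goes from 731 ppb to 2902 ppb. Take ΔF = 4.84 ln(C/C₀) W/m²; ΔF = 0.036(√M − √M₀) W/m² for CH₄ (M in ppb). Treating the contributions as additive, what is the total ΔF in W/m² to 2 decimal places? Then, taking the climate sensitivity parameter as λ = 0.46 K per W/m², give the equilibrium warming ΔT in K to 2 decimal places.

CO₂: 4.84 × ln(709/425) = 4.84 × ln(1.66824) = 4.84 × 0.51177 = 2.4770 W/m².
CH₄: 0.036 × (√2902 − √731) = 0.036 × (53.8702 − 27.0370) = 0.036 × 26.8332 = 0.9660 W/m².
Total ΔF = 2.4770 + 0.9660 = 3.4430 W/m².
ΔT = λ ΔF = 0.46 × 3.44 = 1.5824 K.

ΔF = 3.44 W/m²; ΔT = 1.58 K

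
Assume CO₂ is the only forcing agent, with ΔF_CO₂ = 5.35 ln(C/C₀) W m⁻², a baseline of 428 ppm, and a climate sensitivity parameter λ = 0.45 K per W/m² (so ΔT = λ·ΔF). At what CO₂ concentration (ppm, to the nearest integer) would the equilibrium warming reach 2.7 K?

Required forcing: ΔF = ΔT/λ = 2.7/0.45 = 6.0000 W/m².
Then ln(C/428) = ΔF/5.35 = 6.0000/5.35 = 1.12150.
So C = 428 × e^1.12150 = 428 × 3.06945 = 1313.72 ppm.

C ≈ 1314 ppm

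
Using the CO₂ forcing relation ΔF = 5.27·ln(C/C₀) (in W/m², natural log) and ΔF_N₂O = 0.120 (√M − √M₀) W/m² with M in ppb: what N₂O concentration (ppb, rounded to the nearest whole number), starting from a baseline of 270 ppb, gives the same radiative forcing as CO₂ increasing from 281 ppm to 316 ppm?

CO₂ forcing: 5.27 × ln(316/281) = 5.27 × 0.117388 = 0.61863 W/m².
Set 0.120(√M − √270) = 0.61863: √M = 0.61863/0.120 + √270 = 5.1553 + 16.4317 = 21.5870.
M = (21.5870)² = 466.00 ppb.

M ≈ 466 ppb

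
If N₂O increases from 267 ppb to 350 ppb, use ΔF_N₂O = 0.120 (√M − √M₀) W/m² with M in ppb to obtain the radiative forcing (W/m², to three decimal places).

ΔF = 0.284 W/m²

N₂O: 0.120 × (√350 − √267) = 0.120 × (18.7083 − 16.3401) = 0.120 × 2.3682 = 0.2842 W/m².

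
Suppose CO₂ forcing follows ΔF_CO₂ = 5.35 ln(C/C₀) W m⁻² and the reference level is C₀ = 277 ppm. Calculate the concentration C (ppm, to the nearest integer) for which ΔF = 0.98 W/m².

Set 5.35 ln(C/277) = 0.98, so ln(C/277) = 0.98/5.35 = 0.18318.
Then C/277 = e^0.18318 = 1.20103, giving C = 277 × 1.20103 = 332.69 ppm.

C ≈ 333 ppm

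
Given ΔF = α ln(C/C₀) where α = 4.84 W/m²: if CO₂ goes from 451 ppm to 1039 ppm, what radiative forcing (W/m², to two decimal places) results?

CO₂: 4.84 × ln(1039/451) = 4.84 × ln(2.30377) = 4.84 × 0.83455 = 4.0392 W/m².

ΔF = 4.04 W/m²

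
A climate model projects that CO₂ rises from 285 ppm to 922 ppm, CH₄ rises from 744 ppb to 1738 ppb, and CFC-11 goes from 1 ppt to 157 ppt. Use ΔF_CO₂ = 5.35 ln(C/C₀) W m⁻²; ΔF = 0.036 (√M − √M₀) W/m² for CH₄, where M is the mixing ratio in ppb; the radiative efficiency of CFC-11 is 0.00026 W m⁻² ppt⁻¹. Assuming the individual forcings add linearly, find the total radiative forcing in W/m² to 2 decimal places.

CO₂: 5.35 × ln(922/285) = 5.35 × ln(3.23509) = 5.35 × 1.17406 = 6.2812 W/m².
CH₄: 0.036 × (√1738 − √744) = 0.036 × (41.6893 − 27.2764) = 0.036 × 14.4129 = 0.5189 W/m².
CFC-11: ΔF = 0.00026 × (157 − 1) = 0.00026 × 156 = 0.0406 W/m².
Total ΔF = 6.2812 + 0.5189 + 0.0406 = 6.8407 W/m².

ΔF = 6.84 W/m²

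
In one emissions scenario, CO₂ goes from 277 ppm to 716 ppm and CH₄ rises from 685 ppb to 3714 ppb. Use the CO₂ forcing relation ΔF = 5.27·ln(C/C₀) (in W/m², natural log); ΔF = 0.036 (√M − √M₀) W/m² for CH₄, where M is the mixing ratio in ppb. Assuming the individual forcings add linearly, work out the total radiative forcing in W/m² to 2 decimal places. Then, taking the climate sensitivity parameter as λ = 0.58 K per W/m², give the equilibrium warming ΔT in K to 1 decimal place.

CO₂: 5.27 × ln(716/277) = 5.27 × ln(2.58484) = 5.27 × 0.94966 = 5.0047 W/m².
CH₄: 0.036 × (√3714 − √685) = 0.036 × (60.9426 − 26.1725) = 0.036 × 34.7701 = 1.2517 W/m².
Total ΔF = 5.0047 + 1.2517 = 6.2564 W/m².
ΔT = λ ΔF = 0.58 × 6.26 = 3.6308 K.

ΔF = 6.26 W/m²; ΔT = 3.6 K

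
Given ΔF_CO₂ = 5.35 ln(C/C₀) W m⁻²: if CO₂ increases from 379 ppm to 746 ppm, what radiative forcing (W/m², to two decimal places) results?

CO₂: 5.35 × ln(746/379) = 5.35 × ln(1.96834) = 5.35 × 0.67719 = 3.6230 W/m².

ΔF = 3.62 W/m²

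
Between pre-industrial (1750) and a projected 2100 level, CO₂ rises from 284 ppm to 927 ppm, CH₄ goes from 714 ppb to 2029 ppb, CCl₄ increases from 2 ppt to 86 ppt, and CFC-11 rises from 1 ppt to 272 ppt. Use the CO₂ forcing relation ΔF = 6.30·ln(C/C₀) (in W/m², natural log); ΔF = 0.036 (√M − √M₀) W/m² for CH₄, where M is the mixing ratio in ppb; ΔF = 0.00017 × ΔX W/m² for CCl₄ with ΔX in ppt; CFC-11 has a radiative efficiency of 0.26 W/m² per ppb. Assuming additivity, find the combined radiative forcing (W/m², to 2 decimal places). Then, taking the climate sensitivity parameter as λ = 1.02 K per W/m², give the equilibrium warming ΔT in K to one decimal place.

ΔF = 8.20 W/m²; ΔT = 8.4 K

CO₂: 6.30 × ln(927/284) = 6.30 × ln(3.26408) = 6.30 × 1.18298 = 7.4528 W/m².
CH₄: 0.036 × (√2029 − √714) = 0.036 × (45.0444 − 26.7208) = 0.036 × 18.3236 = 0.6596 W/m².
CCl₄: ΔF = 0.00017 × (86 − 2) = 0.00017 × 84 = 0.0143 W/m².
CFC-11: Δ = 272 − 1 = 271 ppt = 0.271 ppb; ΔF = 0.26 × 0.271 = 0.0705 W/m².
Total ΔF = 7.4528 + 0.6596 + 0.0143 + 0.0705 = 8.1972 W/m².
ΔT = λ ΔF = 1.02 × 8.20 = 8.3640 K.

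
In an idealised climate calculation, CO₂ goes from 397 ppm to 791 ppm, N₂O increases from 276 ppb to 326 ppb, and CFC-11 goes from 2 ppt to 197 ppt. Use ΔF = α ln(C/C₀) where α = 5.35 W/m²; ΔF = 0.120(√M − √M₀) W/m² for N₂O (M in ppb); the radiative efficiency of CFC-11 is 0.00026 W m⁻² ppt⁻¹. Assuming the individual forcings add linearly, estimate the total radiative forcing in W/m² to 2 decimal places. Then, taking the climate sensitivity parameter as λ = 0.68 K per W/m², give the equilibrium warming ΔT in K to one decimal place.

CO₂: 5.35 × ln(791/397) = 5.35 × ln(1.99244) = 5.35 × 0.68936 = 3.6881 W/m².
N₂O: 0.120 × (√326 − √276) = 0.120 × (18.0555 − 16.6132) = 0.120 × 1.4423 = 0.1731 W/m².
CFC-11: ΔF = 0.00026 × (197 − 2) = 0.00026 × 195 = 0.0507 W/m².
Total ΔF = 3.6881 + 0.1731 + 0.0507 = 3.9119 W/m².
ΔT = λ ΔF = 0.68 × 3.91 = 2.6588 K.

ΔF = 3.91 W/m²; ΔT = 2.7 K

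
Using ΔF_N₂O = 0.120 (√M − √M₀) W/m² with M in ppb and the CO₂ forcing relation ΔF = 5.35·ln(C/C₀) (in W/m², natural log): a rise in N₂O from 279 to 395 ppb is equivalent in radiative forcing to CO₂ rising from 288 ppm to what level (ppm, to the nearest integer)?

N₂O forcing: 0.120 × (√395 − √279) = 0.120 × (19.8746 − 16.7033) = 0.120 × 3.1713 = 0.38056 W/m².
Set 5.35 ln(C/288) = 0.38056: ln(C/288) = 0.38056/5.35 = 0.07113, so C = 288 × e^0.07113 = 288 × 1.07372 = 309.23 ppm.

C ≈ 309 ppm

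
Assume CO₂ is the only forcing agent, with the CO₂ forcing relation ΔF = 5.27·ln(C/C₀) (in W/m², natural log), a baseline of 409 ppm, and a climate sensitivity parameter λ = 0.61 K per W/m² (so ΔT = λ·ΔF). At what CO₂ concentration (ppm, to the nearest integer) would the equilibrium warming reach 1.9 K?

Required forcing: ΔF = ΔT/λ = 1.9/0.61 = 3.1148 W/m².
Then ln(C/409) = ΔF/5.27 = 3.1148/5.27 = 0.59104.
So C = 409 × e^0.59104 = 409 × 1.80587 = 738.60 ppm.

C ≈ 739 ppm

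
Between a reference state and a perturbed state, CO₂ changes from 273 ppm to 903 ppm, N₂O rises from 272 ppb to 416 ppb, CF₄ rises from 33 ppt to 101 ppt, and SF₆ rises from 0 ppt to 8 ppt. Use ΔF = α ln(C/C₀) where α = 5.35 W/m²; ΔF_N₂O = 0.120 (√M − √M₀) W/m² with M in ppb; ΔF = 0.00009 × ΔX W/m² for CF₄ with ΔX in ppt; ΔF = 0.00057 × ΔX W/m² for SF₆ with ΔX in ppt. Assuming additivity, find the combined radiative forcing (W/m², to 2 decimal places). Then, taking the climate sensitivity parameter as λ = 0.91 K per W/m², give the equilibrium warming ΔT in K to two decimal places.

CO₂: 5.35 × ln(903/273) = 5.35 × ln(3.30769) = 5.35 × 1.19625 = 6.3999 W/m².
N₂O: 0.120 × (√416 − √272) = 0.120 × (20.3961 − 16.4924) = 0.120 × 3.9037 = 0.4684 W/m².
CF₄: ΔF = 0.00009 × (101 − 33) = 0.00009 × 68 = 0.0061 W/m².
SF₆: ΔF = 0.00057 × (8 − 0) = 0.00057 × 8 = 0.0046 W/m².
Total ΔF = 6.3999 + 0.4684 + 0.0061 + 0.0046 = 6.8790 W/m².
ΔT = λ ΔF = 0.91 × 6.88 = 6.2608 K.

ΔF = 6.88 W/m²; ΔT = 6.26 K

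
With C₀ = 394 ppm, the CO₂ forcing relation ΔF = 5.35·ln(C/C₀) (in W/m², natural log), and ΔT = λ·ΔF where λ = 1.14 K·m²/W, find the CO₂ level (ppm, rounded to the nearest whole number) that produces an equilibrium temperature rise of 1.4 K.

C ≈ 496 ppm

Required forcing: ΔF = ΔT/λ = 1.4/1.14 = 1.2281 W/m².
Then ln(C/394) = ΔF/5.35 = 1.2281/5.35 = 0.22955.
So C = 394 × e^0.22955 = 394 × 1.25803 = 495.66 ppm.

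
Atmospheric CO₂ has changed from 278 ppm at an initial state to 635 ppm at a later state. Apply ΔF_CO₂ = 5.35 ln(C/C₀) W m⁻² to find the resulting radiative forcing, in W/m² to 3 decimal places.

ΔF = 4.419 W/m²

CO₂: 5.35 × ln(635/278) = 5.35 × ln(2.28417) = 5.35 × 0.82600 = 4.4191 W/m².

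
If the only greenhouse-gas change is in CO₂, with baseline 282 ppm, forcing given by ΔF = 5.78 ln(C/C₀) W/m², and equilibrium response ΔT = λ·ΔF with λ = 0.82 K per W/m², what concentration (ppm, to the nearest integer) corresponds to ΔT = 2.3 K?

Required forcing: ΔF = ΔT/λ = 2.3/0.82 = 2.8049 W/m².
Then ln(C/282) = ΔF/5.78 = 2.8049/5.78 = 0.48528.
So C = 282 × e^0.48528 = 282 × 1.62463 = 458.15 ppm.

C ≈ 458 ppm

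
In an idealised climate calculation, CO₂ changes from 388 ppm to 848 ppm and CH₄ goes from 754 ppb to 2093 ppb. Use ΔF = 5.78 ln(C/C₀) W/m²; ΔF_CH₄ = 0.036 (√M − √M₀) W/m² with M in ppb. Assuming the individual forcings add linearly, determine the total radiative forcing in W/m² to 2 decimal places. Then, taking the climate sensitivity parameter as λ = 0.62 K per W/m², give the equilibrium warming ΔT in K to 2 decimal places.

CO₂: 5.78 × ln(848/388) = 5.78 × ln(2.18557) = 5.78 × 0.78188 = 4.5193 W/m².
CH₄: 0.036 × (√2093 − √754) = 0.036 × (45.7493 − 27.4591) = 0.036 × 18.2902 = 0.6584 W/m².
Total ΔF = 4.5193 + 0.6584 = 5.1777 W/m².
ΔT = λ ΔF = 0.62 × 5.18 = 3.2116 K.

ΔF = 5.18 W/m²; ΔT = 3.21 K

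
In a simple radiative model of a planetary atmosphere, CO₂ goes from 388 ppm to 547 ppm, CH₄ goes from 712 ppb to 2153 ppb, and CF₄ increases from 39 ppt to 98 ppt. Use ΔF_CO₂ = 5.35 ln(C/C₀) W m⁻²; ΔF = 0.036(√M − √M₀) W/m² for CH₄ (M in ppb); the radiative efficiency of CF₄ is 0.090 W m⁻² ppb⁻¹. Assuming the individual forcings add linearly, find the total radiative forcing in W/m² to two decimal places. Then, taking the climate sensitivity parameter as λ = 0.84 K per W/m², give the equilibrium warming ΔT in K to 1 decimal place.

ΔF = 2.55 W/m²; ΔT = 2.1 K

CO₂: 5.35 × ln(547/388) = 5.35 × ln(1.40979) = 5.35 × 0.34344 = 1.8374 W/m².
CH₄: 0.036 × (√2153 − √712) = 0.036 × (46.4004 − 26.6833) = 0.036 × 19.7171 = 0.7098 W/m².
CF₄: Δ = 98 − 39 = 59 ppt = 0.059 ppb; ΔF = 0.090 × 0.059 = 0.0053 W/m².
Total ΔF = 1.8374 + 0.7098 + 0.0053 = 2.5525 W/m².
ΔT = λ ΔF = 0.84 × 2.55 = 2.1420 K.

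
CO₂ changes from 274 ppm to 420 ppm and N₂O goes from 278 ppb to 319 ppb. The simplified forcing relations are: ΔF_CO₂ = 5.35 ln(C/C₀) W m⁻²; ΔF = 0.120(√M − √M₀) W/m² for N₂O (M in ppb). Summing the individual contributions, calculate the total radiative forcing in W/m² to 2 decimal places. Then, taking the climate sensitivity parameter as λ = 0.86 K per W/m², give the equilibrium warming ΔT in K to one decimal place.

ΔF = 2.43 W/m²; ΔT = 2.1 K

CO₂: 5.35 × ln(420/274) = 5.35 × ln(1.53285) = 5.35 × 0.42713 = 2.2851 W/m².
N₂O: 0.120 × (√319 − √278) = 0.120 × (17.8606 − 16.6733) = 0.120 × 1.1873 = 0.1425 W/m².
Total ΔF = 2.2851 + 0.1425 = 2.4276 W/m².
ΔT = λ ΔF = 0.86 × 2.43 = 2.0898 K.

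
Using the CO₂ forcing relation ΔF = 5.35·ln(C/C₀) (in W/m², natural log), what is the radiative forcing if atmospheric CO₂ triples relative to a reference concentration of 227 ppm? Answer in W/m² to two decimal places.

ΔF = 5.35 × ln(3) = 5.35 × 1.09861 = 5.8776 W/m².

ΔF = 5.88 W/m²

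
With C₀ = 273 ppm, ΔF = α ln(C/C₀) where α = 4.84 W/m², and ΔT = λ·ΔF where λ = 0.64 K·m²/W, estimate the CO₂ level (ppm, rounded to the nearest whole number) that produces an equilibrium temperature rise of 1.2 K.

C ≈ 402 ppm

Required forcing: ΔF = ΔT/λ = 1.2/0.64 = 1.8750 W/m².
Then ln(C/273) = ΔF/4.84 = 1.8750/4.84 = 0.38740.
So C = 273 × e^0.38740 = 273 × 1.47315 = 402.17 ppm.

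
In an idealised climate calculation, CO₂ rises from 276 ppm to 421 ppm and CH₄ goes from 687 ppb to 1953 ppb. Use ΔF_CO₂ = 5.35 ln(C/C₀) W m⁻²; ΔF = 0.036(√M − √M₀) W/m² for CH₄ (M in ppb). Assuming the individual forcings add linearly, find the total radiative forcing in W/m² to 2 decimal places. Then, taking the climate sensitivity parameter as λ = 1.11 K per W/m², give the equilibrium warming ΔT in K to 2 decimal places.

ΔF = 2.91 W/m²; ΔT = 3.23 K

CO₂: 5.35 × ln(421/276) = 5.35 × ln(1.52536) = 5.35 × 0.42223 = 2.2589 W/m².
CH₄: 0.036 × (√1953 − √687) = 0.036 × (44.1928 − 26.2107) = 0.036 × 17.9821 = 0.6474 W/m².
Total ΔF = 2.2589 + 0.6474 = 2.9063 W/m².
ΔT = λ ΔF = 1.11 × 2.91 = 3.2301 K.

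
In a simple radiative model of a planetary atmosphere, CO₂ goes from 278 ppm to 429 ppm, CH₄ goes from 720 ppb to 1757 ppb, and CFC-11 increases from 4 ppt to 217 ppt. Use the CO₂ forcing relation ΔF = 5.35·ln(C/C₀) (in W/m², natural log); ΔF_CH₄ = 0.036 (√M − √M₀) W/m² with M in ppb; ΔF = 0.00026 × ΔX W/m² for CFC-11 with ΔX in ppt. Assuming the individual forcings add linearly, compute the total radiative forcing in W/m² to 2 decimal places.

ΔF = 2.92 W/m²

CO₂: 5.35 × ln(429/278) = 5.35 × ln(1.54317) = 5.35 × 0.43384 = 2.3210 W/m².
CH₄: 0.036 × (√1757 − √720) = 0.036 × (41.9166 − 26.8328) = 0.036 × 15.0838 = 0.5430 W/m².
CFC-11: ΔF = 0.00026 × (217 − 4) = 0.00026 × 213 = 0.0554 W/m².
Total ΔF = 2.3210 + 0.5430 + 0.0554 = 2.9194 W/m².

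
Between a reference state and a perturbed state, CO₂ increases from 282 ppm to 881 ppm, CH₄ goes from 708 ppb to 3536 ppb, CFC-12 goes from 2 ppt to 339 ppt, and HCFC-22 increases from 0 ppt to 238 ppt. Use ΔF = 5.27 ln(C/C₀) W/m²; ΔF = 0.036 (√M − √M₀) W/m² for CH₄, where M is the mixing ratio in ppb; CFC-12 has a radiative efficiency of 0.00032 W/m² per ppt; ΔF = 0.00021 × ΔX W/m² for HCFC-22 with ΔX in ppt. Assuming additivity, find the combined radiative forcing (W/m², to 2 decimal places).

CO₂: 5.27 × ln(881/282) = 5.27 × ln(3.12411) = 5.27 × 1.13915 = 6.0033 W/m².
CH₄: 0.036 × (√3536 − √708) = 0.036 × (59.4643 − 26.6083) = 0.036 × 32.8560 = 1.1828 W/m².
CFC-12: ΔF = 0.00032 × (339 − 2) = 0.00032 × 337 = 0.1078 W/m².
HCFC-22: ΔF = 0.00021 × (238 − 0) = 0.00021 × 238 = 0.0500 W/m².
Total ΔF = 6.0033 + 1.1828 + 0.1078 + 0.0500 = 7.3439 W/m².

ΔF = 7.34 W/m²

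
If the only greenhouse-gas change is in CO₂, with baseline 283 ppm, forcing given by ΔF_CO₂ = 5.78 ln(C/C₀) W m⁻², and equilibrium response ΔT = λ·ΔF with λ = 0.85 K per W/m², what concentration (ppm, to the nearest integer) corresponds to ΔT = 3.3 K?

C ≈ 554 ppm

Required forcing: ΔF = ΔT/λ = 3.3/0.85 = 3.8824 W/m².
Then ln(C/283) = ΔF/5.78 = 3.8824/5.78 = 0.67170.
So C = 283 × e^0.67170 = 283 × 1.95756 = 553.99 ppm.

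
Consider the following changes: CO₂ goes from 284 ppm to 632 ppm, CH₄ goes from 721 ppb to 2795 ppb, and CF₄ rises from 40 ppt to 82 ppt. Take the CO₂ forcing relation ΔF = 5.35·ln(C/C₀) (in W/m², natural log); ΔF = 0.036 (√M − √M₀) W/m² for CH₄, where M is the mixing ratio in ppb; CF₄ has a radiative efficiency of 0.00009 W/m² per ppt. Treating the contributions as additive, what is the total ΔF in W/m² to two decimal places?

CO₂: 5.35 × ln(632/284) = 5.35 × ln(2.22535) = 5.35 × 0.79991 = 4.2795 W/m².
CH₄: 0.036 × (√2795 − √721) = 0.036 × (52.8678 − 26.8514) = 0.036 × 26.0164 = 0.9366 W/m².
CF₄: ΔF = 0.00009 × (82 − 40) = 0.00009 × 42 = 0.0038 W/m².
Total ΔF = 4.2795 + 0.9366 + 0.0038 = 5.2199 W/m².

ΔF = 5.22 W/m²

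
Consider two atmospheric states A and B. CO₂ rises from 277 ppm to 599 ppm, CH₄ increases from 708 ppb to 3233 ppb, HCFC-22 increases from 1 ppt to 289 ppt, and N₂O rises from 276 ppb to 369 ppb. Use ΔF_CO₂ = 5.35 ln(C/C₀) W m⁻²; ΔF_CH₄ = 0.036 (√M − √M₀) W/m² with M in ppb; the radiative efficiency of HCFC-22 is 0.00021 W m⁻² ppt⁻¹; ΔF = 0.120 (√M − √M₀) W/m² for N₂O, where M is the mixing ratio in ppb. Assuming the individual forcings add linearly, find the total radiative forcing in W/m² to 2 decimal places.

ΔF = 5.59 W/m²

CO₂: 5.35 × ln(599/277) = 5.35 × ln(2.16245) = 5.35 × 0.77124 = 4.1261 W/m².
CH₄: 0.036 × (√3233 − √708) = 0.036 × (56.8595 − 26.6083) = 0.036 × 30.2512 = 1.0890 W/m².
HCFC-22: ΔF = 0.00021 × (289 − 1) = 0.00021 × 288 = 0.0605 W/m².
N₂O: 0.120 × (√369 − √276) = 0.120 × (19.2094 − 16.6132) = 0.120 × 2.5962 = 0.3115 W/m².
Total ΔF = 4.1261 + 1.0890 + 0.0605 + 0.3115 = 5.5871 W/m².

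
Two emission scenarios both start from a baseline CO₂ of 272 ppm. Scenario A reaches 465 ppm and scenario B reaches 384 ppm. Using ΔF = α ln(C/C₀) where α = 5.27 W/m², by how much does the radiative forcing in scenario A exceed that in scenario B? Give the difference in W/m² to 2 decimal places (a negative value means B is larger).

ΔF_A = 5.27 ln(465/272) = 5.27 × 0.53624 = 2.8260 W/m².
ΔF_B = 5.27 ln(384/272) = 5.27 × 0.34484 = 1.8173 W/m².
Difference: 2.8260 − 1.8173 = 1.0087 W/m².

ΔF_A − ΔF_B = 1.01 W/m²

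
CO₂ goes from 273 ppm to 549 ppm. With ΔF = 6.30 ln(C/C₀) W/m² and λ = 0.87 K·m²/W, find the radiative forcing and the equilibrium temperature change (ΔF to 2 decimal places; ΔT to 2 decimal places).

ΔF = 4.40 W/m²; ΔT = 3.83 K

CO₂: 6.30 × ln(549/273) = 6.30 × ln(2.01099) = 6.30 × 0.69863 = 4.4014 W/m².
ΔT = λ ΔF = 0.87 × 4.40 = 3.8280 K.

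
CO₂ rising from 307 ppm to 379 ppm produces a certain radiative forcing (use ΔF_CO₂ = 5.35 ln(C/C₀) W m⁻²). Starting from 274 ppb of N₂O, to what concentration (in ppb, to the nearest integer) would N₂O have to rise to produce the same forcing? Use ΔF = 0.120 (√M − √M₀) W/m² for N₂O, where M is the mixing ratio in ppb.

M ≈ 673 ppb

CO₂ forcing: 5.35 × ln(379/307) = 5.35 × 0.210688 = 1.12718 W/m².
Set 0.120(√M − √274) = 1.12718: √M = 1.12718/0.120 + √274 = 9.3932 + 16.5529 = 25.9461.
M = (25.9461)² = 673.20 ppb.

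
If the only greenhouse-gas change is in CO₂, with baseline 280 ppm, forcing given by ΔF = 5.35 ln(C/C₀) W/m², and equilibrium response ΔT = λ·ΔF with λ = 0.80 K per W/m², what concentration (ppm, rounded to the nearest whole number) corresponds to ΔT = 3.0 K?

C ≈ 564 ppm

Required forcing: ΔF = ΔT/λ = 3.0/0.80 = 3.7500 W/m².
Then ln(C/280) = ΔF/5.35 = 3.7500/5.35 = 0.70093.
So C = 280 × e^0.70093 = 280 × 2.01563 = 564.38 ppm.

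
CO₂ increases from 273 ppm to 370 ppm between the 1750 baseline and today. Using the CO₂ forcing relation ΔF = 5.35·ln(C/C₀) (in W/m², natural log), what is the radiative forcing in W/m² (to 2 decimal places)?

CO₂: 5.35 × ln(370/273) = 5.35 × ln(1.35531) = 5.35 × 0.30403 = 1.6266 W/m².

ΔF = 1.63 W/m²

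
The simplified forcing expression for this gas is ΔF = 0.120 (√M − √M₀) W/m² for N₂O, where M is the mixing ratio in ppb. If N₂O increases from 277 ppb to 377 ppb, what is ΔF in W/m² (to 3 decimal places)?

N₂O: 0.120 × (√377 − √277) = 0.120 × (19.4165 − 16.6433) = 0.120 × 2.7732 = 0.3328 W/m².

ΔF = 0.333 W/m²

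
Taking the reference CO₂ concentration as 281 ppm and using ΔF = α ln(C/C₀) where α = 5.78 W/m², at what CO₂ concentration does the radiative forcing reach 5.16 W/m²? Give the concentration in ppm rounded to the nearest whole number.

C ≈ 686 ppm

Set 5.78 ln(C/281) = 5.16, so ln(C/281) = 5.16/5.78 = 0.89273.
Then C/281 = e^0.89273 = 2.44179, giving C = 281 × 2.44179 = 686.14 ppm.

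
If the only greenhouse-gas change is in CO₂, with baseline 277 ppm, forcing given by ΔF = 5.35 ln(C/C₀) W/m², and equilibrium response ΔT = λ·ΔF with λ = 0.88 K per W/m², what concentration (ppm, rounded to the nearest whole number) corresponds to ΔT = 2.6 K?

C ≈ 481 ppm

Required forcing: ΔF = ΔT/λ = 2.6/0.88 = 2.9545 W/m².
Then ln(C/277) = ΔF/5.35 = 2.9545/5.35 = 0.55224.
So C = 277 × e^0.55224 = 277 × 1.73714 = 481.19 ppm.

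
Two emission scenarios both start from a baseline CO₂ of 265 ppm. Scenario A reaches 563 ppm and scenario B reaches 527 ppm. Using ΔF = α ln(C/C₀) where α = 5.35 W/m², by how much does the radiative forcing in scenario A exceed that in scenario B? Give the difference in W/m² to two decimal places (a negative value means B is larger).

ΔF_A − ΔF_B = 0.35 W/m²

ΔF_A = 5.35 ln(563/265) = 5.35 × 0.75355 = 4.0315 W/m².
ΔF_B = 5.35 ln(527/265) = 5.35 × 0.68747 = 3.6780 W/m².
Difference: 4.0315 − 3.6780 = 0.3535 W/m².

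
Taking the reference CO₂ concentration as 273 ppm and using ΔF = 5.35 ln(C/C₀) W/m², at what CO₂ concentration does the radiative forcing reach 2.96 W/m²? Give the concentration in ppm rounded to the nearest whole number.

C ≈ 475 ppm

Set 5.35 ln(C/273) = 2.96, so ln(C/273) = 2.96/5.35 = 0.55327.
Then C/273 = e^0.55327 = 1.73893, giving C = 273 × 1.73893 = 474.73 ppm.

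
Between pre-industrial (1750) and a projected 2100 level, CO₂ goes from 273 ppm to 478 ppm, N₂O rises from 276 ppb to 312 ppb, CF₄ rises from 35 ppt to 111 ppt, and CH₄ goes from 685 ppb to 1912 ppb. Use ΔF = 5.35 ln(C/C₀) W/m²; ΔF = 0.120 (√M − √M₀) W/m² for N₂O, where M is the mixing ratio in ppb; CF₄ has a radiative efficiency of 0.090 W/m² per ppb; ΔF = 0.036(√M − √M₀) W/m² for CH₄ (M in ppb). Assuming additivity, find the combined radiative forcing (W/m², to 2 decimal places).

CO₂: 5.35 × ln(478/273) = 5.35 × ln(1.75092) = 5.35 × 0.56014 = 2.9967 W/m².
N₂O: 0.120 × (√312 − √276) = 0.120 × (17.6635 − 16.6132) = 0.120 × 1.0503 = 0.1260 W/m².
CF₄: Δ = 111 − 35 = 76 ppt = 0.076 ppb; ΔF = 0.090 × 0.076 = 0.0068 W/m².
CH₄: 0.036 × (√1912 − √685) = 0.036 × (43.7264 − 26.1725) = 0.036 × 17.5539 = 0.6319 W/m².
Total ΔF = 2.9967 + 0.1260 + 0.0068 + 0.6319 = 3.7614 W/m².

ΔF = 3.76 W/m²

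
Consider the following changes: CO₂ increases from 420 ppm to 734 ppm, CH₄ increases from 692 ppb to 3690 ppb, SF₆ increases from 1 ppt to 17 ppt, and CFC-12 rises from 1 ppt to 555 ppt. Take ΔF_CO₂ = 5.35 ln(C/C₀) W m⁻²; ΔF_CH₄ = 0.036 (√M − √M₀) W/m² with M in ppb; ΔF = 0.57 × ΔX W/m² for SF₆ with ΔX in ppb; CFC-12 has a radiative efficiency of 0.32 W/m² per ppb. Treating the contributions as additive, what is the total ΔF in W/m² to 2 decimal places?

CO₂: 5.35 × ln(734/420) = 5.35 × ln(1.74762) = 5.35 × 0.55825 = 2.9866 W/m².
CH₄: 0.036 × (√3690 − √692) = 0.036 × (60.7454 − 26.3059) = 0.036 × 34.4395 = 1.2398 W/m².
SF₆: Δ = 17 − 1 = 16 ppt = 0.016 ppb; ΔF = 0.57 × 0.016 = 0.0091 W/m².
CFC-12: Δ = 555 − 1 = 554 ppt = 0.554 ppb; ΔF = 0.32 × 0.554 = 0.1773 W/m².
Total ΔF = 2.9866 + 1.2398 + 0.0091 + 0.1773 = 4.4128 W/m².

ΔF = 4.41 W/m²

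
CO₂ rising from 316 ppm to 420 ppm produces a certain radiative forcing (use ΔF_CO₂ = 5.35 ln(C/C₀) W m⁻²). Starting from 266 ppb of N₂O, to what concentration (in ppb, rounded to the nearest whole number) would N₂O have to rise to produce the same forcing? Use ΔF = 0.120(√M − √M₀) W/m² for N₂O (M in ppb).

CO₂ forcing: 5.35 × ln(420/316) = 5.35 × 0.284512 = 1.52214 W/m².
Set 0.120(√M − √266) = 1.52214: √M = 1.52214/0.120 + √266 = 12.6845 + 16.3095 = 28.9940.
M = (28.9940)² = 840.65 ppb.

M ≈ 841 ppb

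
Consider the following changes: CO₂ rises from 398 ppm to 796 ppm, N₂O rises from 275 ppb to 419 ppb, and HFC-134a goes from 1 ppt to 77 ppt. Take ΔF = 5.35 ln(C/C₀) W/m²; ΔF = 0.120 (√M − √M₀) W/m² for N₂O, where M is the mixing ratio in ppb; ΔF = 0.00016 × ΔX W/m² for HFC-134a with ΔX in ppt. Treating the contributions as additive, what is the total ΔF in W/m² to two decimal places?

CO₂: 5.35 × ln(796/398) = 5.35 × ln(2.00000) = 5.35 × 0.69315 = 3.7084 W/m².
N₂O: 0.120 × (√419 − √275) = 0.120 × (20.4695 − 16.5831) = 0.120 × 3.8864 = 0.4664 W/m².
HFC-134a: ΔF = 0.00016 × (77 − 1) = 0.00016 × 76 = 0.0122 W/m².
Total ΔF = 3.7084 + 0.4664 + 0.0122 = 4.1870 W/m².

ΔF = 4.19 W/m²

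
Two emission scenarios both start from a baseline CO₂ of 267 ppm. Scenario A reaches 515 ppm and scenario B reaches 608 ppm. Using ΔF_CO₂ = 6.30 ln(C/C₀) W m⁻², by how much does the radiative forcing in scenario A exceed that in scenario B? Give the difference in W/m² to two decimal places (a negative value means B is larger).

ΔF_A = 6.30 ln(515/267) = 6.30 × 0.65692 = 4.1386 W/m².
ΔF_B = 6.30 ln(608/267) = 6.30 × 0.82293 = 5.1845 W/m².
Difference: 4.1386 − 5.1845 = -1.0459 W/m².
(Equivalently, ΔF_A − ΔF_B = 6.30 ln(515/608) = 6.30 × -0.16601 = -1.0459 W/m².)

ΔF_A − ΔF_B = -1.05 W/m²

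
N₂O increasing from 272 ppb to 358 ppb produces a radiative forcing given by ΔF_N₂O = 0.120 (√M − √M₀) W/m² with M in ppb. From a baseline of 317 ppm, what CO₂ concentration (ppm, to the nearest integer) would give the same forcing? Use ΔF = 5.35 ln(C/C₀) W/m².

C ≈ 335 ppm

N₂O forcing: 0.120 × (√358 − √272) = 0.120 × (18.9209 − 16.4924) = 0.120 × 2.4285 = 0.29142 W/m².
Set 5.35 ln(C/317) = 0.29142: ln(C/317) = 0.29142/5.35 = 0.05447, so C = 317 × e^0.05447 = 317 × 1.05598 = 334.75 ppm.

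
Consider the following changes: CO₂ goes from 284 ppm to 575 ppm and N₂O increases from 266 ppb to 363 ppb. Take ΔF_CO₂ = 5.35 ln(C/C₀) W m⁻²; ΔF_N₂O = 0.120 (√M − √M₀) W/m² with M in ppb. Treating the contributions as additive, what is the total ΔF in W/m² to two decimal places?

ΔF = 4.10 W/m²

CO₂: 5.35 × ln(575/284) = 5.35 × ln(2.02465) = 5.35 × 0.70540 = 3.7739 W/m².
N₂O: 0.120 × (√363 − √266) = 0.120 × (19.0526 − 16.3095) = 0.120 × 2.7431 = 0.3292 W/m².
Total ΔF = 3.7739 + 0.3292 = 4.1031 W/m².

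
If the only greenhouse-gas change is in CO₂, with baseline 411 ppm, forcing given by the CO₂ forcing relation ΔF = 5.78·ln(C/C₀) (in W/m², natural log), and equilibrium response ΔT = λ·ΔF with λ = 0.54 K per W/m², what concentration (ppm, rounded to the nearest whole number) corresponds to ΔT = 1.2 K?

Required forcing: ΔF = ΔT/λ = 1.2/0.54 = 2.2222 W/m².
Then ln(C/411) = ΔF/5.78 = 2.2222/5.78 = 0.38446.
So C = 411 × e^0.38446 = 411 × 1.46882 = 603.69 ppm.

C ≈ 604 ppm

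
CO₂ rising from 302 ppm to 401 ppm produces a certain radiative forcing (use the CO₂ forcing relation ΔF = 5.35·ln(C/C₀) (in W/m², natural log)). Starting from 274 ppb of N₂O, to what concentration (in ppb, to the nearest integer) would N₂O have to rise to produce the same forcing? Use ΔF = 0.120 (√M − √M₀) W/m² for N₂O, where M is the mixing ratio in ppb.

M ≈ 852 ppb

CO₂ forcing: 5.35 × ln(401/302) = 5.35 × 0.283534 = 1.51691 W/m².
Set 0.120(√M − √274) = 1.51691: √M = 1.51691/0.120 + √274 = 12.6409 + 16.5529 = 29.1938.
M = (29.1938)² = 852.28 ppb.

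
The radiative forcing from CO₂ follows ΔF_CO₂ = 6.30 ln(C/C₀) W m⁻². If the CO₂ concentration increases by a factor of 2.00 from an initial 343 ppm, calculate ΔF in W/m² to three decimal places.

ΔF = 4.367 W/m²

ΔF = 6.30 × ln(2.00) = 6.30 × 0.69315 = 4.3668 W/m².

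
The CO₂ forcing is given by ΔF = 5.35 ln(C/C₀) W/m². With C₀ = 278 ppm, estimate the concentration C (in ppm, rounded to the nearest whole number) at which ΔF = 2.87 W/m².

C ≈ 475 ppm

Set 5.35 ln(C/278) = 2.87, so ln(C/278) = 2.87/5.35 = 0.53645.
Then C/278 = e^0.53645 = 1.70993, giving C = 278 × 1.70993 = 475.36 ppm.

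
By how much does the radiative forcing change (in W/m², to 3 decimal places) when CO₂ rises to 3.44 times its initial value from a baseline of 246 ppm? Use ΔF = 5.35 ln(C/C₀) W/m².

ΔF = 5.35 × ln(3.44) = 5.35 × 1.23547 = 6.6098 W/m².

ΔF = 6.610 W/m²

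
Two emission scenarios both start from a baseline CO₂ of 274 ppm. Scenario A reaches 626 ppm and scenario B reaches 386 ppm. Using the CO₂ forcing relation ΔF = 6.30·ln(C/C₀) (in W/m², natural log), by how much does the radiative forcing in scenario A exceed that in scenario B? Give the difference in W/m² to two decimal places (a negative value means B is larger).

ΔF_A − ΔF_B = 3.05 W/m²

ΔF_A = 6.30 ln(626/274) = 6.30 × 0.82622 = 5.2052 W/m².
ΔF_B = 6.30 ln(386/274) = 6.30 × 0.34271 = 2.1591 W/m².
Difference: 5.2052 − 2.1591 = 3.0461 W/m².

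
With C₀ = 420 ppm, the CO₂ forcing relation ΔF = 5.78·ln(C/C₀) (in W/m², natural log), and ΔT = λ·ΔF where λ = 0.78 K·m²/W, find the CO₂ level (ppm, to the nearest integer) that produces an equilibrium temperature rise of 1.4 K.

C ≈ 573 ppm

Required forcing: ΔF = ΔT/λ = 1.4/0.78 = 1.7949 W/m².
Then ln(C/420) = ΔF/5.78 = 1.7949/5.78 = 0.31054.
So C = 420 × e^0.31054 = 420 × 1.36416 = 572.95 ppm.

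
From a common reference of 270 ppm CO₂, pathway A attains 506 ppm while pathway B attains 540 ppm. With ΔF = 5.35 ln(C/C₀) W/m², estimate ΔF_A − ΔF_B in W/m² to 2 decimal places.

ΔF_A − ΔF_B = -0.35 W/m²

ΔF_A = 5.35 ln(506/270) = 5.35 × 0.62811 = 3.3604 W/m².
ΔF_B = 5.35 ln(540/270) = 5.35 × 0.69315 = 3.7084 W/m².
Difference: 3.3604 − 3.7084 = -0.3480 W/m².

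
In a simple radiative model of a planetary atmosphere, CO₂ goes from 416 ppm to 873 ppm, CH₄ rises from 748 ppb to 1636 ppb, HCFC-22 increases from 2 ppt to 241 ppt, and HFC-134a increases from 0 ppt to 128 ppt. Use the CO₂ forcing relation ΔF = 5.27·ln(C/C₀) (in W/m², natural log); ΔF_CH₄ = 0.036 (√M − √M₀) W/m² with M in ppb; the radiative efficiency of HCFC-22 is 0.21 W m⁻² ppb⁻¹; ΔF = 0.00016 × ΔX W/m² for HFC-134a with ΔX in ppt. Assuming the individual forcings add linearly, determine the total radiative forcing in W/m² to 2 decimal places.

CO₂: 5.27 × ln(873/416) = 5.27 × ln(2.09856) = 5.27 × 0.74125 = 3.9064 W/m².
CH₄: 0.036 × (√1636 − √748) = 0.036 × (40.4475 − 27.3496) = 0.036 × 13.0979 = 0.4715 W/m².
HCFC-22: Δ = 241 − 2 = 239 ppt = 0.239 ppb; ΔF = 0.21 × 0.239 = 0.0502 W/m².
HFC-134a: ΔF = 0.00016 × (128 − 0) = 0.00016 × 128 = 0.0205 W/m².
Total ΔF = 3.9064 + 0.4715 + 0.0502 + 0.0205 = 4.4486 W/m².

ΔF = 4.45 W/m²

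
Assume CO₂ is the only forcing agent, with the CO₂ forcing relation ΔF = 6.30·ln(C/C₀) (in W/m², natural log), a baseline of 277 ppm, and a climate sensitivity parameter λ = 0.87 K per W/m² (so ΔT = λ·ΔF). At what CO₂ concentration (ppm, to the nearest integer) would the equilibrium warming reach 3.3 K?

Required forcing: ΔF = ΔT/λ = 3.3/0.87 = 3.7931 W/m².
Then ln(C/277) = ΔF/6.30 = 3.7931/6.30 = 0.60208.
So C = 277 × e^0.60208 = 277 × 1.82591 = 505.78 ppm.

C ≈ 506 ppm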